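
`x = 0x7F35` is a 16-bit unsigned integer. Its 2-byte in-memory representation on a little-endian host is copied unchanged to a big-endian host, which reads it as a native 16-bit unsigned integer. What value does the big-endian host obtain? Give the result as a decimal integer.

Stored little-endian, the bytes at ascending addresses are 35 7F.
Read back as big-endian, the last byte is least significant, giving 0x357F.
0x357F = 13695.

13695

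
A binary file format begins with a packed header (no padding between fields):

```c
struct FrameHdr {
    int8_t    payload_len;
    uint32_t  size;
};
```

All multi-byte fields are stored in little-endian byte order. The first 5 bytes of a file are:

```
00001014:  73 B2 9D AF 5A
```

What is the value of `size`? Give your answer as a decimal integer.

`size` follows `payload_len` (1 byte), so it starts at byte offset 1 and occupies 4 bytes.
Bytes at offsets 1..4: B2 9D AF 5A.
In little-endian order the low byte comes first in memory.
Reassemble most-significant byte first: 5A AF 9D B2 → 0x5AAF9DB2.
0x5AAF9DB2 = 1521458610.

1521458610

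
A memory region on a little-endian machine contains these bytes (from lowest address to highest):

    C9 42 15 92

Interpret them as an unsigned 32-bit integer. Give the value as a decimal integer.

Little-endian: lowest address holds the least-significant byte.
Reassemble most-significant byte first: 92 15 42 C9 → 0x921542C9.
0x921542C9 = 2450866889.

2450866889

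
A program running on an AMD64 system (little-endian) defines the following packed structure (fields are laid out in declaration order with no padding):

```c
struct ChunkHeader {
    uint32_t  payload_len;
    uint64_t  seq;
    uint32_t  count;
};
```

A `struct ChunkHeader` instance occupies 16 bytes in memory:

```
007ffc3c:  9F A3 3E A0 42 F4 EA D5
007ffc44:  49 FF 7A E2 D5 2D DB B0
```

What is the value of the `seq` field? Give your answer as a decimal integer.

`seq` follows `payload_len` (4 bytes), so it starts at byte offset 4 and occupies 8 bytes.
Bytes at offsets 4..11: 42 F4 EA D5 49 FF 7A E2.
In little-endian order the low byte comes first in memory.
Reassemble most-significant byte first: E2 7A FF 49 D5 EA F4 42 → 0xE27AFF49D5EAF442.
0xE27AFF49D5EAF442 = 16319636892317054018.

16319636892317054018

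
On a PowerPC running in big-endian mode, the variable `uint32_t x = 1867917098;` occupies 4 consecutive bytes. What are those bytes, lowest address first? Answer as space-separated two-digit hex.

6F 56 27 2A

1867917098 in hexadecimal, padded to 32 bits, is 0x6F56272A.
Split into bytes (most-significant first): 6F 56 27 2A.
Big-endian: lowest address holds the most-significant byte.
So the memory order matches the most-significant-first order: 6F 56 27 2A.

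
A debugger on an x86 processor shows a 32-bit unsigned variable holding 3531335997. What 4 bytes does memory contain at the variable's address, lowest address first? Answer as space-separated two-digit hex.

3531335997 in hexadecimal, padded to 32 bits, is 0xD27BE93D.
Split into bytes (most-significant first): D2 7B E9 3D.
In little-endian order the low byte comes first in memory.
So at ascending addresses the bytes are 3D E9 7B D2.

3D E9 7B D2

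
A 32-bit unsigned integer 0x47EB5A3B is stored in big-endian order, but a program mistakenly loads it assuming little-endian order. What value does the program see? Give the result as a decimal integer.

Stored big-endian, the bytes at ascending addresses are 47 EB 5A 3B.
Read back as little-endian, the first byte is least significant, giving 0x3B5AEB47.
0x3B5AEB47 = 995814215.

995814215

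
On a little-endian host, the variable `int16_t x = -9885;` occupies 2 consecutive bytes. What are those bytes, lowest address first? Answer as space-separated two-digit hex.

Two's complement of -9885 in 16 bits: 9885 = 0x269D; invert → 0xD962; add 1 → 0xD963.
Split into bytes (most-significant first): D9 63.
Little-endian stores the least-significant byte at the lowest address.
So at ascending addresses the bytes are 63 D9.

63 D9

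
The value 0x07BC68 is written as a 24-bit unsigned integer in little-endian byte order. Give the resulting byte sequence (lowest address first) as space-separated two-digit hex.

68 BC 07

Split into bytes (most-significant first): 07 BC 68.
Little-endian: lowest address holds the least-significant byte.
So at ascending addresses the bytes are 68 BC 07.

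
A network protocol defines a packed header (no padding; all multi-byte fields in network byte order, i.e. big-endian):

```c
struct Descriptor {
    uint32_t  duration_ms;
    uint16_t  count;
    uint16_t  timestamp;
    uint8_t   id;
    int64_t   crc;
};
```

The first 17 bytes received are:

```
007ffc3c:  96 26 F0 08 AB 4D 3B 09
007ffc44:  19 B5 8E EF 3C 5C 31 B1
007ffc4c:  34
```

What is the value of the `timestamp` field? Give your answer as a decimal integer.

`timestamp` follows `duration_ms` (4 B), `count` (2 B), so it starts at offset 4 + 2 = 6 and occupies 2 bytes.
Bytes at offsets 6..7: 3B 09.
Big-endian: lowest address holds the most-significant byte.
The bytes are already most-significant first: 0x3B09.
0x3B09 = 15113.

15113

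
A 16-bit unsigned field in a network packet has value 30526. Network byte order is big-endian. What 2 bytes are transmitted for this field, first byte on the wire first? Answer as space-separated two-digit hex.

77 3E

30526 in hexadecimal, padded to 16 bits, is 0x773E.
Split into bytes (most-significant first): 77 3E.
Big-endian stores the most-significant byte at the lowest address.
So the memory order matches the most-significant-first order: 77 3E.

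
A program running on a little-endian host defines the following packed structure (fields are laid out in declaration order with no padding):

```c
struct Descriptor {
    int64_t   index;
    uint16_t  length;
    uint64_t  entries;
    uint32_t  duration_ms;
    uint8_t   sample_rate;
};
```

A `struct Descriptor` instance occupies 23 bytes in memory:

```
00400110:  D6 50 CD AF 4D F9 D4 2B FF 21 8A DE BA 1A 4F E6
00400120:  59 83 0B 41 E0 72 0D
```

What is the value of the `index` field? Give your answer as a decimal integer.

`index` is the first field, at byte offset 0, occupying 8 bytes.
Bytes at offsets 0..7: D6 50 CD AF 4D F9 D4 2B.
In little-endian order the low byte comes first in memory.
Reassemble most-significant byte first: 2B D4 F9 4D AF CD 50 D6 → 0x2BD4F94DAFCD50D6.
0x2BD4F94DAFCD50D6 = 3158423350750826710.

3158423350750826710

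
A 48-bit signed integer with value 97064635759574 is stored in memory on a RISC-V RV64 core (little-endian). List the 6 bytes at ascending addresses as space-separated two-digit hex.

D6 7B 22 9F 47 58

97064635759574 in hexadecimal, padded to 48 bits, is 0x58479F227BD6.
Split into bytes (most-significant first): 58 47 9F 22 7B D6.
Little-endian stores the least-significant byte at the lowest address.
So at ascending addresses the bytes are D6 7B 22 9F 47 58.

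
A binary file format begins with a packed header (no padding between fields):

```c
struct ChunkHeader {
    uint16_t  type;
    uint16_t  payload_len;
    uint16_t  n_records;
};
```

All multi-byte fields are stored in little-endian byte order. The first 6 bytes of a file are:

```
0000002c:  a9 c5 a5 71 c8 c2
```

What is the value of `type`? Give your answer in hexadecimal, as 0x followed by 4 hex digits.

`type` is the first field, at byte offset 0, occupying 2 bytes.
Bytes at offsets 0..1: A9 C5.
In little-endian order the low byte comes first in memory.
Reassemble most-significant byte first: C5 A9 → 0xC5A9.

0xC5A9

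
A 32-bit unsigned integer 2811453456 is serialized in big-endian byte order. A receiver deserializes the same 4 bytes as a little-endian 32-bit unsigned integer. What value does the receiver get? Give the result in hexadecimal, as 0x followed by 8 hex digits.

0x106093A7

2811453456 in 32-bit hexadecimal is 0xA7936010.
Stored big-endian, the bytes at ascending addresses are A7 93 60 10.
Read back as little-endian, the first byte is least significant, giving 0x106093A7.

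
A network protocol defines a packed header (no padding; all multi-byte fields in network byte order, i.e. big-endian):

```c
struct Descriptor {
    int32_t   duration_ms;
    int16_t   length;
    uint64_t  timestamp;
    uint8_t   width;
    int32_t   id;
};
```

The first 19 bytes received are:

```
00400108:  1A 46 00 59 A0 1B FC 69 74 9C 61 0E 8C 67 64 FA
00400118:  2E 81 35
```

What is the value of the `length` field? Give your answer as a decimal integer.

`length` follows `duration_ms` (4 bytes), so it starts at byte offset 4 and occupies 2 bytes.
Bytes at offsets 4..5: A0 1B.
In big-endian order the high byte comes first in memory.
The bytes are already most-significant first: 0xA01B.
Top bit is set, so as a signed 16-bit value this is 0xA01B − 2^16 = -24549.

-24549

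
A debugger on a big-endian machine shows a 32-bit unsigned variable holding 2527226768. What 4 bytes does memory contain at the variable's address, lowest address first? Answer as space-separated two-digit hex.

96 A2 6B 90

2527226768 in hexadecimal, padded to 32 bits, is 0x96A26B90.
Split into bytes (most-significant first): 96 A2 6B 90.
In big-endian order the high byte comes first in memory.
So the memory order matches the most-significant-first order: 96 A2 6B 90.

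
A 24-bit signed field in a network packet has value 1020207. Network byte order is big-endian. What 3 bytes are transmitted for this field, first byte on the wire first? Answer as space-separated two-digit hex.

0F 91 2F

1020207 in hexadecimal, padded to 24 bits, is 0x0F912F.
Split into bytes (most-significant first): 0F 91 2F.
In big-endian order the high byte comes first in memory.
So the memory order matches the most-significant-first order: 0F 91 2F.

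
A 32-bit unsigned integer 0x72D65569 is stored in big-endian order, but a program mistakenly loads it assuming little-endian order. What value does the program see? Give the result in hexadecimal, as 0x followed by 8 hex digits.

Stored big-endian, the bytes at ascending addresses are 72 D6 55 69.
Read back as little-endian, the first byte is least significant, giving 0x6955D672.

0x6955D672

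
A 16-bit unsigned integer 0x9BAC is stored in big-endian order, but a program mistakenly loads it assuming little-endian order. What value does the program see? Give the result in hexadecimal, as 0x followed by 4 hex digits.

Stored big-endian, the bytes at ascending addresses are 9B AC.
Read back as little-endian, the first byte is least significant, giving 0xAC9B.

0xAC9B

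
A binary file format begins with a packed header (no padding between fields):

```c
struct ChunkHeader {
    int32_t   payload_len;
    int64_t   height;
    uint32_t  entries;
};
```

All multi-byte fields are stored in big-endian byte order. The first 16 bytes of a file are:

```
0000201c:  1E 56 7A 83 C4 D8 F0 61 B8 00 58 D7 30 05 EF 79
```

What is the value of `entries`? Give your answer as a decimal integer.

`entries` follows `payload_len` (4 B), `height` (8 B), so it starts at offset 4 + 8 = 12 and occupies 4 bytes.
Bytes at offsets 12..15: 30 05 EF 79.
Big-endian: lowest address holds the most-significant byte.
The bytes are already most-significant first: 0x3005EF79.
0x3005EF79 = 805695353.

805695353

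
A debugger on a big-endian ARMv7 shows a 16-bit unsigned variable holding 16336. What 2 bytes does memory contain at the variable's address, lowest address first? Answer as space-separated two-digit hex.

16336 in hexadecimal, padded to 16 bits, is 0x3FD0.
Split into bytes (most-significant first): 3F D0.
Big-endian stores the most-significant byte at the lowest address.
So the memory order matches the most-significant-first order: 3F D0.

3F D0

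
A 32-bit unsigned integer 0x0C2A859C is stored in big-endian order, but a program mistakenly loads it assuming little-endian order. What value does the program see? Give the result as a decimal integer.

Stored big-endian, the bytes at ascending addresses are 0C 2A 85 9C.
Read back as little-endian, the first byte is least significant, giving 0x9C852A0C.
0x9C852A0C = 2625972748.

2625972748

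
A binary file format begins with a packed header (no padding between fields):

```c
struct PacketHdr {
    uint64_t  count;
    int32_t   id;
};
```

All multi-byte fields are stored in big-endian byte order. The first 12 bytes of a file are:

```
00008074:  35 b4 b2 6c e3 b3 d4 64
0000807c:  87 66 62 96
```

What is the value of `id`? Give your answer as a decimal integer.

`id` follows `count` (8 bytes), so it starts at byte offset 8 and occupies 4 bytes.
Bytes at offsets 8..11: 87 66 62 96.
Big-endian stores the most-significant byte at the lowest address.
The bytes are already most-significant first: 0x87666296.
Top bit is set, so as a signed 32-bit value this is 0x87666296 − 2^32 = -2023333226.

-2023333226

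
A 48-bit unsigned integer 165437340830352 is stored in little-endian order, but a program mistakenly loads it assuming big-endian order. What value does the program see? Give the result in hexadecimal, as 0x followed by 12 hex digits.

165437340830352 in 48-bit hexadecimal is 0x9676E1EECA90.
Stored little-endian, the bytes at ascending addresses are 90 CA EE E1 76 96.
Read back as big-endian, the last byte is least significant, giving 0x90CAEEE17696.

0x90CAEEE17696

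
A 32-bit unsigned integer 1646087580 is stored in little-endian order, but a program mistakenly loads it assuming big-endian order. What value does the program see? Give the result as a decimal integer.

2622299490

1646087580 in 32-bit hexadecimal is 0x621D4D9C.
Stored little-endian, the bytes at ascending addresses are 9C 4D 1D 62.
Read back as big-endian, the last byte is least significant, giving 0x9C4D1D62.
0x9C4D1D62 = 2622299490.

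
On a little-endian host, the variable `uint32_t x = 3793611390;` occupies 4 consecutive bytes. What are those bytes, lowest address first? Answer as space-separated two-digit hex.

7E EA 1D E2

3793611390 in hexadecimal, padded to 32 bits, is 0xE21DEA7E.
Split into bytes (most-significant first): E2 1D EA 7E.
Little-endian stores the least-significant byte at the lowest address.
So at ascending addresses the bytes are 7E EA 1D E2.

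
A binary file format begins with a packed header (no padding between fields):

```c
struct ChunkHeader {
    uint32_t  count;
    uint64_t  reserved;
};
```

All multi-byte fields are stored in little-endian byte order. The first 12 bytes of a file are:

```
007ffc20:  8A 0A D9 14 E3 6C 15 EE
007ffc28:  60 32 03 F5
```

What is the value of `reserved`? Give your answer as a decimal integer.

`reserved` follows `count` (4 bytes), so it starts at byte offset 4 and occupies 8 bytes.
Bytes at offsets 4..11: E3 6C 15 EE 60 32 03 F5.
In little-endian order the low byte comes first in memory.
Reassemble most-significant byte first: F5 03 32 60 EE 15 6C E3 → 0xF5033260EE156CE3.
0xF5033260EE156CE3 = 17655010356115107043.

17655010356115107043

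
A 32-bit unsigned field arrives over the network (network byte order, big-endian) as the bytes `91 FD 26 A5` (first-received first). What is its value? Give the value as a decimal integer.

Big-endian stores the most-significant byte at the lowest address.
The bytes are already most-significant first: 0x91FD26A5.
0x91FD26A5 = 2449286821.

2449286821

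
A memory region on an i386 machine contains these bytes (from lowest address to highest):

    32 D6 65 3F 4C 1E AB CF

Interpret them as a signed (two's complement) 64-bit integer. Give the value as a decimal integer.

-3482656574010960334

In little-endian order the low byte comes first in memory.
Reassemble most-significant byte first: CF AB 1E 4C 3F 65 D6 32 → 0xCFAB1E4C3F65D632.
Top bit is set, so as a signed 64-bit value this is 0xCFAB1E4C3F65D632 − 2^64 = -3482656574010960334.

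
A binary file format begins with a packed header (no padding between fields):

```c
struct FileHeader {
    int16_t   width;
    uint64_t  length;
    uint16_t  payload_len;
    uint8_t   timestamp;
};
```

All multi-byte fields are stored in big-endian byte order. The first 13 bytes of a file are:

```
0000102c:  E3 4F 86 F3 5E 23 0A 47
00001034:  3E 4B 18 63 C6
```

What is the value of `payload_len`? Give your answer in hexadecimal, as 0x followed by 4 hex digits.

0x1863

`payload_len` follows `width` (2 B), `length` (8 B), so it starts at offset 2 + 8 = 10 and occupies 2 bytes.
Bytes at offsets 10..11: 18 63.
In big-endian order the high byte comes first in memory.
The bytes are already most-significant first: 0x1863.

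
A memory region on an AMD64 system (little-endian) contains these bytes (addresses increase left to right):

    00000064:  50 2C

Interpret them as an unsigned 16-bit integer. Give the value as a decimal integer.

11344

Little-endian stores the least-significant byte at the lowest address.
Reassemble most-significant byte first: 2C 50 → 0x2C50.
0x2C50 = 11344.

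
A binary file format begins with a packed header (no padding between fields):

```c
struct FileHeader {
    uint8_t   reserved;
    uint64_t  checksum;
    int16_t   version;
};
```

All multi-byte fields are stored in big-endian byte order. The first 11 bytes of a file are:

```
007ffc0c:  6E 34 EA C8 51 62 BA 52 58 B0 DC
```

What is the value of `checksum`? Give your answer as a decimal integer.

`checksum` follows `reserved` (1 byte), so it starts at byte offset 1 and occupies 8 bytes.
Bytes at offsets 1..8: 34 EA C8 51 62 BA 52 58.
Big-endian stores the most-significant byte at the lowest address.
The bytes are already most-significant first: 0x34EAC85162BA5258.
0x34EAC85162BA5258 = 3813080286396830296.

3813080286396830296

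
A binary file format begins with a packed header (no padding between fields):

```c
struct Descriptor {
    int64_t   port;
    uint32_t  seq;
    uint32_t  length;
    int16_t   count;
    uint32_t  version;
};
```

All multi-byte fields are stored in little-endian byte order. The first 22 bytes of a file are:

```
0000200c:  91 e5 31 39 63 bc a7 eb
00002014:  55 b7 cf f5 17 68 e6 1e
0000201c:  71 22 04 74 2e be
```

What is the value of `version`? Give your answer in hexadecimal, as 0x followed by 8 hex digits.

0xBE2E7404

`version` follows `port` (8 B), `seq` (4 B), `length` (4 B), `count` (2 B), so it starts at offset 8 + 4 + 4 + 2 = 18 and occupies 4 bytes.
Bytes at offsets 18..21: 04 74 2E BE.
Little-endian: lowest address holds the least-significant byte.
Reassemble most-significant byte first: BE 2E 74 04 → 0xBE2E7404.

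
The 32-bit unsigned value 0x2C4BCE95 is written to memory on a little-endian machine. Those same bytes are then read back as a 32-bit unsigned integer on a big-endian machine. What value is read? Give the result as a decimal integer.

2513324844

Stored little-endian, the bytes at ascending addresses are 95 CE 4B 2C.
Read back as big-endian, the last byte is least significant, giving 0x95CE4B2C.
0x95CE4B2C = 2513324844.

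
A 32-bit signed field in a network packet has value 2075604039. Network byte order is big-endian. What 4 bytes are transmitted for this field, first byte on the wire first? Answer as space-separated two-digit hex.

7B B7 34 47

2075604039 in hexadecimal, padded to 32 bits, is 0x7BB73447.
Split into bytes (most-significant first): 7B B7 34 47.
Big-endian: lowest address holds the most-significant byte.
So the memory order matches the most-significant-first order: 7B B7 34 47.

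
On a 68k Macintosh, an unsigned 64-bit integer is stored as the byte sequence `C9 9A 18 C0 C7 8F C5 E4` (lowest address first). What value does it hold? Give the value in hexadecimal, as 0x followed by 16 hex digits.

In big-endian order the high byte comes first in memory.
The bytes are already most-significant first: 0xC99A18C0C78FC5E4.

0xC99A18C0C78FC5E4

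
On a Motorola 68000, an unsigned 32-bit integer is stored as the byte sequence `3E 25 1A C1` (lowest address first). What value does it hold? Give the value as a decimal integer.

Big-endian stores the most-significant byte at the lowest address.
The bytes are already most-significant first: 0x3E251AC1.
0x3E251AC1 = 1042619073.

1042619073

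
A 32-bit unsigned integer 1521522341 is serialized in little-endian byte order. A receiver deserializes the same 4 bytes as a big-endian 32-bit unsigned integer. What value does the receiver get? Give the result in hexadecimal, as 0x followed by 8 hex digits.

1521522341 in 32-bit hexadecimal is 0x5AB096A5.
Stored little-endian, the bytes at ascending addresses are A5 96 B0 5A.
Read back as big-endian, the last byte is least significant, giving 0xA596B05A.

0xA596B05A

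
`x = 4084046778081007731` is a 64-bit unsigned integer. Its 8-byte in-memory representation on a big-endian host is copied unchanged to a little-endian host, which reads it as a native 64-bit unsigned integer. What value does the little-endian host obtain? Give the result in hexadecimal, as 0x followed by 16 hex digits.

0x73D8980DE872AD38

4084046778081007731 in 64-bit hexadecimal is 0x38AD72E80D98D873.
Stored big-endian, the bytes at ascending addresses are 38 AD 72 E8 0D 98 D8 73.
Read back as little-endian, the first byte is least significant, giving 0x73D8980DE872AD38.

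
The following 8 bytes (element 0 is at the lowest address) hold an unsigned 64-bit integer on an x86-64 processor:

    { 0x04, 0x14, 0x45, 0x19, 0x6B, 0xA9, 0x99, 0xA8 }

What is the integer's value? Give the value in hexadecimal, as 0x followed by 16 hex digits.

Little-endian stores the least-significant byte at the lowest address.
Reassemble most-significant byte first: A8 99 A9 6B 19 45 14 04 → 0xA899A96B19451404.

0xA899A96B19451404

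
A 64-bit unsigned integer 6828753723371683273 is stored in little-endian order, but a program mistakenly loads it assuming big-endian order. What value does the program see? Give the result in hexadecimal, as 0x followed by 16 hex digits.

6828753723371683273 in 64-bit hexadecimal is 0x5EC49B54C431FDC9.
Stored little-endian, the bytes at ascending addresses are C9 FD 31 C4 54 9B C4 5E.
Read back as big-endian, the last byte is least significant, giving 0xC9FD31C4549BC45E.

0xC9FD31C4549BC45E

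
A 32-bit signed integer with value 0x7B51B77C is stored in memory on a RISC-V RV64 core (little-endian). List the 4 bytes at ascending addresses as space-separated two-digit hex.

7C B7 51 7B

Split into bytes (most-significant first): 7B 51 B7 7C.
Little-endian: lowest address holds the least-significant byte.
So at ascending addresses the bytes are 7C B7 51 7B.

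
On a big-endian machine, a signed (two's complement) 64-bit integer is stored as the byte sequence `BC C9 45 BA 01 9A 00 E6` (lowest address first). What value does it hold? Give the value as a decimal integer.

-4843263259067154202

In big-endian order the high byte comes first in memory.
The bytes are already most-significant first: 0xBCC945BA019A00E6.
Top bit is set, so as a signed 64-bit value this is 0xBCC945BA019A00E6 − 2^64 = -4843263259067154202.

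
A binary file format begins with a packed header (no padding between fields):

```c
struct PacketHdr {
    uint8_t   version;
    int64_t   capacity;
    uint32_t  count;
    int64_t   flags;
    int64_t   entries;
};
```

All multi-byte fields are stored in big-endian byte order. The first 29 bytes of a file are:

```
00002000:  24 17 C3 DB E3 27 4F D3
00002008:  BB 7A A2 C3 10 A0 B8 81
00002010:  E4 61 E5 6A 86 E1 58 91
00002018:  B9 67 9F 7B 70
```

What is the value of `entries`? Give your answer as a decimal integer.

-2208855391731745936

`entries` follows `version` (1 B), `capacity` (8 B), `count` (4 B), `flags` (8 B), so it starts at offset 1 + 8 + 4 + 8 = 21 and occupies 8 bytes.
Bytes at offsets 21..28: E1 58 91 B9 67 9F 7B 70.
Big-endian: lowest address holds the most-significant byte.
The bytes are already most-significant first: 0xE15891B9679F7B70.
Top bit is set, so as a signed 64-bit value this is 0xE15891B9679F7B70 − 2^64 = -2208855391731745936.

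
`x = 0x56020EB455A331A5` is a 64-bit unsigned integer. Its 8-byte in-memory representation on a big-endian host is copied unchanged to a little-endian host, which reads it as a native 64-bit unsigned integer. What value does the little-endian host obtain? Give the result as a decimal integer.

Stored big-endian, the bytes at ascending addresses are 56 02 0E B4 55 A3 31 A5.
Read back as little-endian, the first byte is least significant, giving 0xA531A355B40E0256.
0xA531A355B40E0256 = 11903474878605296214.

11903474878605296214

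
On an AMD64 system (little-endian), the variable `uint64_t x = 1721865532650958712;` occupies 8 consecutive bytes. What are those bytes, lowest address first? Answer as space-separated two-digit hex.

1721865532650958712 in hexadecimal, padded to 64 bits, is 0x17E54B9440A62F78.
Split into bytes (most-significant first): 17 E5 4B 94 40 A6 2F 78.
Little-endian stores the least-significant byte at the lowest address.
So at ascending addresses the bytes are 78 2F A6 40 94 4B E5 17.

78 2F A6 40 94 4B E5 17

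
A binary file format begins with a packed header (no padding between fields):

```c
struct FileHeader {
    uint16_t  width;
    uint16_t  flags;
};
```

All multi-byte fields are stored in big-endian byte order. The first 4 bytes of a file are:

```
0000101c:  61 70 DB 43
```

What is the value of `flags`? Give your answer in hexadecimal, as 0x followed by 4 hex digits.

0xDB43

`flags` follows `width` (2 bytes), so it starts at byte offset 2 and occupies 2 bytes.
Bytes at offsets 2..3: DB 43.
Big-endian: lowest address holds the most-significant byte.
The bytes are already most-significant first: 0xDB43.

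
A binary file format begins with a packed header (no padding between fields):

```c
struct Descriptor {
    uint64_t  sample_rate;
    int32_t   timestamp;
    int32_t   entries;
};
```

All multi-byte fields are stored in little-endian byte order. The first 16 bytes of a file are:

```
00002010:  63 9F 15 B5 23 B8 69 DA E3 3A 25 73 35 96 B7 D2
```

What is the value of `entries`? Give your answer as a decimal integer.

`entries` follows `sample_rate` (8 B), `timestamp` (4 B), so it starts at offset 8 + 4 = 12 and occupies 4 bytes.
Bytes at offsets 12..15: 35 96 B7 D2.
Little-endian stores the least-significant byte at the lowest address.
Reassemble most-significant byte first: D2 B7 96 35 → 0xD2B79635.
Top bit is set, so as a signed 32-bit value this is 0xD2B79635 − 2^32 = -759720395.

-759720395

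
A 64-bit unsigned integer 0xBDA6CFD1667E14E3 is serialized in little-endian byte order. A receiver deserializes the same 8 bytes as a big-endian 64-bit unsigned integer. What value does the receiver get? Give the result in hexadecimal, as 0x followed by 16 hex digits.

Stored little-endian, the bytes at ascending addresses are E3 14 7E 66 D1 CF A6 BD.
Read back as big-endian, the last byte is least significant, giving 0xE3147E66D1CFA6BD.

0xE3147E66D1CFA6BD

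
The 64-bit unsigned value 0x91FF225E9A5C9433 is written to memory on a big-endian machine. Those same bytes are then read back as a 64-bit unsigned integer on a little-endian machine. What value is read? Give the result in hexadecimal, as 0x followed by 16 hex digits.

Stored big-endian, the bytes at ascending addresses are 91 FF 22 5E 9A 5C 94 33.
Read back as little-endian, the first byte is least significant, giving 0x33945C9A5E22FF91.

0x33945C9A5E22FF91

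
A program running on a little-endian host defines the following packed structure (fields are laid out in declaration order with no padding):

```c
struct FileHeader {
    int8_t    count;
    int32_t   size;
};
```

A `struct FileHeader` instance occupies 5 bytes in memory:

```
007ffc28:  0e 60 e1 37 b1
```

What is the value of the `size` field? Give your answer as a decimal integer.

`size` follows `count` (1 byte), so it starts at byte offset 1 and occupies 4 bytes.
Bytes at offsets 1..4: 60 E1 37 B1.
Little-endian stores the least-significant byte at the lowest address.
Reassemble most-significant byte first: B1 37 E1 60 → 0xB137E160.
Top bit is set, so as a signed 32-bit value this is 0xB137E160 − 2^32 = -1321737888.

-1321737888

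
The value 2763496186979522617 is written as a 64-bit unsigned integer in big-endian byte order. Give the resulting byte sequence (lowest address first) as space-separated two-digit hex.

26 59 E9 23 F3 0F 98 39

2763496186979522617 in hexadecimal, padded to 64 bits, is 0x2659E923F30F9839.
Split into bytes (most-significant first): 26 59 E9 23 F3 0F 98 39.
Big-endian stores the most-significant byte at the lowest address.
So the memory order matches the most-significant-first order: 26 59 E9 23 F3 0F 98 39.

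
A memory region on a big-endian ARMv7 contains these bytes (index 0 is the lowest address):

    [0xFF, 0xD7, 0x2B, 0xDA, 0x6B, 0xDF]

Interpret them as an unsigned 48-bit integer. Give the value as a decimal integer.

Big-endian stores the most-significant byte at the lowest address.
The bytes are already most-significant first: 0xFFD72BDA6BDF.
0xFFD72BDA6BDF = 281299618786271.

281299618786271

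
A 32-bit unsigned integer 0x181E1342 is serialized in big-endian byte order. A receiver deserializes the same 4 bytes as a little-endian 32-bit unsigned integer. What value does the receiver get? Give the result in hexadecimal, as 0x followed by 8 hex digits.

Stored big-endian, the bytes at ascending addresses are 18 1E 13 42.
Read back as little-endian, the first byte is least significant, giving 0x42131E18.

0x42131E18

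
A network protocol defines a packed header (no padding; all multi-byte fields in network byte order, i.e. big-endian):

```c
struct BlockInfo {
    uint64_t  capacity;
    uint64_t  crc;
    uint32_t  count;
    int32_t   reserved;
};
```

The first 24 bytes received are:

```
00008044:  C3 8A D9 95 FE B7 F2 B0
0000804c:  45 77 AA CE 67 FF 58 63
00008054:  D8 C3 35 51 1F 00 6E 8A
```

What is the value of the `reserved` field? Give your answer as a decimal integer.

520121994

`reserved` follows `capacity` (8 B), `crc` (8 B), `count` (4 B), so it starts at offset 8 + 8 + 4 = 20 and occupies 4 bytes.
Bytes at offsets 20..23: 1F 00 6E 8A.
In big-endian order the high byte comes first in memory.
The bytes are already most-significant first: 0x1F006E8A.
0x1F006E8A = 520121994.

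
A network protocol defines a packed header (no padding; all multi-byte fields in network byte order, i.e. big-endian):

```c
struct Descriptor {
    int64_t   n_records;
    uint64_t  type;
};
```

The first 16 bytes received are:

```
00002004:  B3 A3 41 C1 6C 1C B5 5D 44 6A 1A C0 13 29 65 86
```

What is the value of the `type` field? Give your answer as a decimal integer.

4929782154367952262

`type` follows `n_records` (8 bytes), so it starts at byte offset 8 and occupies 8 bytes.
Bytes at offsets 8..15: 44 6A 1A C0 13 29 65 86.
In big-endian order the high byte comes first in memory.
The bytes are already most-significant first: 0x446A1AC013296586.
0x446A1AC013296586 = 4929782154367952262.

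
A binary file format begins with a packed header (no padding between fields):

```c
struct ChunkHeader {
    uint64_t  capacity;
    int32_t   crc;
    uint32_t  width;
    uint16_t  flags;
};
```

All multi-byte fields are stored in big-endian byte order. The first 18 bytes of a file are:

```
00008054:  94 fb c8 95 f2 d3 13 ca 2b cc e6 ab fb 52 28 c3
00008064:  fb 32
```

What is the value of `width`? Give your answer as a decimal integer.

`width` follows `capacity` (8 B), `crc` (4 B), so it starts at offset 8 + 4 = 12 and occupies 4 bytes.
Bytes at offsets 12..15: FB 52 28 C3.
In big-endian order the high byte comes first in memory.
The bytes are already most-significant first: 0xFB5228C3.
0xFB5228C3 = 4216465603.

4216465603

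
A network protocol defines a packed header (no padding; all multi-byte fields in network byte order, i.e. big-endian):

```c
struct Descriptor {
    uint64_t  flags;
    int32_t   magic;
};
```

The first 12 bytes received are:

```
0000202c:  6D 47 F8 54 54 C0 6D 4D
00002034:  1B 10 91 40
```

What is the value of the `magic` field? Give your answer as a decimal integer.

454070592

`magic` follows `flags` (8 bytes), so it starts at byte offset 8 and occupies 4 bytes.
Bytes at offsets 8..11: 1B 10 91 40.
Big-endian stores the most-significant byte at the lowest address.
The bytes are already most-significant first: 0x1B109140.
0x1B109140 = 454070592.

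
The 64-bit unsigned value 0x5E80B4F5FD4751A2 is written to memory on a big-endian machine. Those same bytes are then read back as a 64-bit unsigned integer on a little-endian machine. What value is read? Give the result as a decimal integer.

Stored big-endian, the bytes at ascending addresses are 5E 80 B4 F5 FD 47 51 A2.
Read back as little-endian, the first byte is least significant, giving 0xA25147FDF5B4805E.
0xA25147FDF5B4805E = 11696208863332434014.

11696208863332434014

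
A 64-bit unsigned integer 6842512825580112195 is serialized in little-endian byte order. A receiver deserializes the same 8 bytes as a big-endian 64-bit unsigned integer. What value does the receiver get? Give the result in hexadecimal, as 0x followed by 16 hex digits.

6842512825580112195 in 64-bit hexadecimal is 0x5EF57D2963C1C943.
Stored little-endian, the bytes at ascending addresses are 43 C9 C1 63 29 7D F5 5E.
Read back as big-endian, the last byte is least significant, giving 0x43C9C163297DF55E.

0x43C9C163297DF55E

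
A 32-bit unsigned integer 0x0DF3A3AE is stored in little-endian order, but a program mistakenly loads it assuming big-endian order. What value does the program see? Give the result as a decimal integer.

2929980173

Stored little-endian, the bytes at ascending addresses are AE A3 F3 0D.
Read back as big-endian, the last byte is least significant, giving 0xAEA3F30D.
0xAEA3F30D = 2929980173.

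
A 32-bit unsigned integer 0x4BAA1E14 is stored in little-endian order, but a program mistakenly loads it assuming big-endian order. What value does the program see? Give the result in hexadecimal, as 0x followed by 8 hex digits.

Stored little-endian, the bytes at ascending addresses are 14 1E AA 4B.
Read back as big-endian, the last byte is least significant, giving 0x141EAA4B.

0x141EAA4B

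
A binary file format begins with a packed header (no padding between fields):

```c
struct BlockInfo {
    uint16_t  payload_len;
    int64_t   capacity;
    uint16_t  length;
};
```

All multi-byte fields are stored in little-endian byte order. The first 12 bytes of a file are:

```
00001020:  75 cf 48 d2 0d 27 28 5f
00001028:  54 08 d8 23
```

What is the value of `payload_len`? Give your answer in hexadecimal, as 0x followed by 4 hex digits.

`payload_len` is the first field, at byte offset 0, occupying 2 bytes.
Bytes at offsets 0..1: 75 CF.
In little-endian order the low byte comes first in memory.
Reassemble most-significant byte first: CF 75 → 0xCF75.

0xCF75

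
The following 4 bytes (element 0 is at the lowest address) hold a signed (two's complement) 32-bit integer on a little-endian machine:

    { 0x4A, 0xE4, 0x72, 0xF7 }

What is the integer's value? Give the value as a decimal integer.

Little-endian stores the least-significant byte at the lowest address.
Reassemble most-significant byte first: F7 72 E4 4A → 0xF772E44A.
Top bit is set, so as a signed 32-bit value this is 0xF772E44A − 2^32 = -143465398.

-143465398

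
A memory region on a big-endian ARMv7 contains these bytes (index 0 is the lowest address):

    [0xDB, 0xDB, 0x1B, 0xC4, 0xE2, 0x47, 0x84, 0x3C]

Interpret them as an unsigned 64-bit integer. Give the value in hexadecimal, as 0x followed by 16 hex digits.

0xDBDB1BC4E247843C

In big-endian order the high byte comes first in memory.
The bytes are already most-significant first: 0xDBDB1BC4E247843C.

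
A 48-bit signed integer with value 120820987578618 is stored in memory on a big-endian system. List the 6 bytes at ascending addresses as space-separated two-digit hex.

6D E2 D4 0B C8 FA

120820987578618 in hexadecimal, padded to 48 bits, is 0x6DE2D40BC8FA.
Split into bytes (most-significant first): 6D E2 D4 0B C8 FA.
In big-endian order the high byte comes first in memory.
So the memory order matches the most-significant-first order: 6D E2 D4 0B C8 FA.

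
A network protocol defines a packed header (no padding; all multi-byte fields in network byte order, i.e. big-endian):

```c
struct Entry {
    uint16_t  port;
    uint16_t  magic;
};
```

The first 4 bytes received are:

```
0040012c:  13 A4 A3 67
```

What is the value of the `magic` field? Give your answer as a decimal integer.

`magic` follows `port` (2 bytes), so it starts at byte offset 2 and occupies 2 bytes.
Bytes at offsets 2..3: A3 67.
In big-endian order the high byte comes first in memory.
The bytes are already most-significant first: 0xA367.
0xA367 = 41831.

41831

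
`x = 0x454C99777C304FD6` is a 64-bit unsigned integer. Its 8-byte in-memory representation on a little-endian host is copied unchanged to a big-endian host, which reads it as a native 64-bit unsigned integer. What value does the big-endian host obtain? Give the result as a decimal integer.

15442614958417333317

Stored little-endian, the bytes at ascending addresses are D6 4F 30 7C 77 99 4C 45.
Read back as big-endian, the last byte is least significant, giving 0xD64F307C77994C45.
0xD64F307C77994C45 = 15442614958417333317.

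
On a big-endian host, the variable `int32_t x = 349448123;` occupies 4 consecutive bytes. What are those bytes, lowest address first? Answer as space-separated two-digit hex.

349448123 in hexadecimal, padded to 32 bits, is 0x14D427BB.
Split into bytes (most-significant first): 14 D4 27 BB.
In big-endian order the high byte comes first in memory.
So the memory order matches the most-significant-first order: 14 D4 27 BB.

14 D4 27 BB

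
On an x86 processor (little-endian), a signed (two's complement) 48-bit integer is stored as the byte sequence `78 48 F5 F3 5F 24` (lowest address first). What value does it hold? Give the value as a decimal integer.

39994533431416

Little-endian: lowest address holds the least-significant byte.
Reassemble most-significant byte first: 24 5F F3 F5 48 78 → 0x245FF3F54878.
0x245FF3F54878 = 39994533431416.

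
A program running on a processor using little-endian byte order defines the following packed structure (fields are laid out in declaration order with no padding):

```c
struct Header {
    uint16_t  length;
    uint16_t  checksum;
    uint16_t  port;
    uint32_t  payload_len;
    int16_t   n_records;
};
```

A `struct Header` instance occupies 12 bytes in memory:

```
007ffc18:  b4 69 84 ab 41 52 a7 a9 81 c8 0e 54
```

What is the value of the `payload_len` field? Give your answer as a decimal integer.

3363940775

`payload_len` follows `length` (2 B), `checksum` (2 B), `port` (2 B), so it starts at offset 2 + 2 + 2 = 6 and occupies 4 bytes.
Bytes at offsets 6..9: A7 A9 81 C8.
Little-endian: lowest address holds the least-significant byte.
Reassemble most-significant byte first: C8 81 A9 A7 → 0xC881A9A7.
0xC881A9A7 = 3363940775.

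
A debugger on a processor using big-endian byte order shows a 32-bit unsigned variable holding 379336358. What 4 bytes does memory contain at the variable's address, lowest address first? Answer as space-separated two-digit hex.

379336358 in hexadecimal, padded to 32 bits, is 0x169C36A6.
Split into bytes (most-significant first): 16 9C 36 A6.
Big-endian stores the most-significant byte at the lowest address.
So the memory order matches the most-significant-first order: 16 9C 36 A6.

16 9C 36 A6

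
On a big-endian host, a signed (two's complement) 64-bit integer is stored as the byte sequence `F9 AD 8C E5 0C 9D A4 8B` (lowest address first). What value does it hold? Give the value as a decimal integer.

-455553071907494773

In big-endian order the high byte comes first in memory.
The bytes are already most-significant first: 0xF9AD8CE50C9DA48B.
Top bit is set, so as a signed 64-bit value this is 0xF9AD8CE50C9DA48B − 2^64 = -455553071907494773.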